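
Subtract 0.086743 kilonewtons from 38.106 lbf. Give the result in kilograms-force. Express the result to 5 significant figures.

8.4393 kgf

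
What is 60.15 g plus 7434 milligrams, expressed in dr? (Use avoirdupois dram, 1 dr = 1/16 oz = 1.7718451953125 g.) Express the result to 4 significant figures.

38.14 dr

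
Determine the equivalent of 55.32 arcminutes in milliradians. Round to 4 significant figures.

1 arcminute = 0.290888 mrad.
So 55.32 × 0.290888 ≈ 16.09 mrad.

16.09 mrad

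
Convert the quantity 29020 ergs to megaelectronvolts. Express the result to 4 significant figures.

1.811 × 10^10 MeV

1 erg = 624151 megaelectronvolts.
Then 29020 × 624151 ≈ 1.811 × 10^10 MeV.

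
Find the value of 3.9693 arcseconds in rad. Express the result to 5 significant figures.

1.9244 × 10^-5 rad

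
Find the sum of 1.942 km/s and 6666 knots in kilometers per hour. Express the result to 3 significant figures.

19300 km/h

1.942 km/s = 6991.20 km/h and 6666 kn = 12345.4 km/h.
6991.20 + 12345.4 ≈ 19300 km/h.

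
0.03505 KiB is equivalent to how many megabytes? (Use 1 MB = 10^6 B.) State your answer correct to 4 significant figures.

1 kibibyte = 0.00102400 megabytes.
Thus 0.03505 × 0.00102400 ≈ 3.589e-5 MB.

3.589e-5 megabytes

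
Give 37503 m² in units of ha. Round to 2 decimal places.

1 square meter = 0.000100000 hectares.
Then 37503 × 0.000100000 ≈ 3.75 ha.

3.75 hectares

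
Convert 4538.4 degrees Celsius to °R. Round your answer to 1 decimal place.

°R = (°C + 273.15) × 9/5.
Applying the formula gives 8660.8 °R.

8660.8 °R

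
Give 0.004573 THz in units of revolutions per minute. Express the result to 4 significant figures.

2.744e+11 rpm

1 THz = 6.00000e+13 revolutions per minute.
So 0.004573 × 6.00000e+13 ≈ 2.744e+11 rpm.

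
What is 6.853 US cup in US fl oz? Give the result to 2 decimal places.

54.82 US fl oz

1 US cup = 8.00000 US fluid ounces.
Then 6.853 × 8.00000 ≈ 54.82 US fl oz.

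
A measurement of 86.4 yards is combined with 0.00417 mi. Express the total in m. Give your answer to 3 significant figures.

85.7 m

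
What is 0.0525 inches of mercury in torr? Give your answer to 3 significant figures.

1.33 torr

1 inHg = 25.4000 torr.
0.0525 × 25.4000 ≈ 1.33 torr.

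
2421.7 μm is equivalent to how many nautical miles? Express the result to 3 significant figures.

1 micrometer = 5.39957e-10 nmi.
Thus 2421.7 × 5.39957e-10 ≈ 1.31e-6 nmi.

1.31e-6 nautical miles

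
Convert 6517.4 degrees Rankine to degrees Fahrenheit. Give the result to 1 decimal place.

6057.7 degrees Fahrenheit

°R = °F + 459.67.
Applying the formula gives 6057.7 °F.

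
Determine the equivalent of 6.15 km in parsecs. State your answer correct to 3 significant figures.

1 kilometer = 3.24078e-14 pc.
Then 6.15 × 3.24078e-14 ≈ 1.99e-13 pc.

1.99e-13 pc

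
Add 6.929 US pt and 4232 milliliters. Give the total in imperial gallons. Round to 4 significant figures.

6.929 US pt = 0.721200 imp gal and 4232 mL = 0.930910 imp gal.
0.721200 + 0.930910 ≈ 1.652 imp gal.

1.652 imp gal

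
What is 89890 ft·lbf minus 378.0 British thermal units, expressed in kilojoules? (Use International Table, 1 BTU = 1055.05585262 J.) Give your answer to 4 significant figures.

-276.9 kJ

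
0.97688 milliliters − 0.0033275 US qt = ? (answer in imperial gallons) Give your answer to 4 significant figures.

-0.0004778 imperial gallons

0.97688 mL = 0.000214884 imp gal and 0.0033275 US qt = 0.000692681 imp gal.
0.000214884 − 0.000692681 ≈ -0.0004778 imp gal.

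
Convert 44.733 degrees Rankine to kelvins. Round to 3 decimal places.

24.852 kelvins

°R = K × 9/5.
Applying the formula gives 24.852 K.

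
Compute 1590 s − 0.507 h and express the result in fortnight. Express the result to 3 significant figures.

-0.000194 fortnight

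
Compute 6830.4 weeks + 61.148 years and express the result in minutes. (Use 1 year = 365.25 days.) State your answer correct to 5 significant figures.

6830.4 wk = 6.88504e+7 min and 61.148 yr = 3.21614e+7 min.
6.88504e+7 + 3.21614e+7 ≈ 1.0101e+8 min.

1.0101e+8 minutes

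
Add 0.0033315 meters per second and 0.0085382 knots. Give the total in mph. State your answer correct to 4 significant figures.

0.01728 mph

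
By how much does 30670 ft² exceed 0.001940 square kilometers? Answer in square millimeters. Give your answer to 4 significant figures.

30670 ft² = 2.84934 × 10^9 mm² and 0.001940 km² = 1.94000 × 10^9 mm².
2.84934 × 10^9 − 1.94000 × 10^9 ≈ 9.093 × 10^8 mm².

9.093 × 10^8 mm²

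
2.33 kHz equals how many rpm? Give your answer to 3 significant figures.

140000 rpm

1 kilohertz = 60000.0 rpm.
Then 2.33 × 60000.0 ≈ 140000 rpm.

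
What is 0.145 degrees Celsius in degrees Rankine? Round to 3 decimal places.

491.931 °R

°R = (°C + 273.15) × 9/5.
Applying the formula gives 491.931 °R.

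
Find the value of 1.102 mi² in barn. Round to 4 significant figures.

1 mi² = 2.58999 × 10^34 barn.
So 1.102 × 2.58999 × 10^34 ≈ 2.854 × 10^34 barn.

2.854 × 10^34 barn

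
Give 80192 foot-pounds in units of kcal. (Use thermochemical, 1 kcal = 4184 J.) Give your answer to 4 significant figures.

25.99 kcal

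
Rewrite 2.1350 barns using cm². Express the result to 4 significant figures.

1 barn = 1.00000e-24 cm².
2.1350 × 1.00000e-24 ≈ 2.135e-24 cm².

2.135e-24 square centimeters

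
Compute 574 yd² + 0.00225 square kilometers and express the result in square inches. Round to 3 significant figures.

4.23e+6 in²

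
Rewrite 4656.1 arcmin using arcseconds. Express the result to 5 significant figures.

1 arcmin = 60.0000 arcseconds.
Then 4656.1 × 60.0000 ≈ 279370 arcsec.

279370 arcsec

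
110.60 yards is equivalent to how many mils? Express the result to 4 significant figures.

3.982 × 10^6 mil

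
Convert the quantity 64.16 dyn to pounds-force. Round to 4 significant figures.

0.0001442 lbf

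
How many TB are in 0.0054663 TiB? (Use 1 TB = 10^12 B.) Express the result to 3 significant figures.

1 tebibyte = 1.09951 terabytes.
Then 0.0054663 × 1.09951 ≈ 0.00601 TB.

0.00601 terabytes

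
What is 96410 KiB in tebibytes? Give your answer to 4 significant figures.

8.979e-5 TiB

1 KiB = 9.31323e-10 TiB.
Then 96410 × 9.31323e-10 ≈ 8.979e-5 TiB.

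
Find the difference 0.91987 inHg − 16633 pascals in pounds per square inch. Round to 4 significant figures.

-1.961 psi

0.91987 inHg = 0.451798 psi and 16633 Pa = 2.41241 psi.
0.451798 − 2.41241 ≈ -1.961 psi.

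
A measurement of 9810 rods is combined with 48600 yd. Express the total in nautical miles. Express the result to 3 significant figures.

9810 rod = 26.6396 nmi and 48600 yd = 23.9956 nmi.
26.6396 + 23.9956 ≈ 50.6 nmi.

50.6 nmi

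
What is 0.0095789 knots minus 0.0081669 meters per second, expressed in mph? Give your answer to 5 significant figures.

0.0095789 kn = 0.0110232 mph and 0.0081669 m/s = 0.0182688 mph.
0.0110232 − 0.0182688 ≈ -0.0072456 mph.

-0.0072456 mph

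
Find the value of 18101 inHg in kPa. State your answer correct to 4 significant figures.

1 inch of mercury = 3.38639 kilopascals.
Thus 18101 × 3.38639 ≈ 61300 kPa.

61300 kilopascals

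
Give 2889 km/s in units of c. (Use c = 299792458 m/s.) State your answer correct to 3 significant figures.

1 km/s = 3.33564e-6 times the speed of light.
So 2889 × 3.33564e-6 ≈ 0.00964 c.

0.00964 times the speed of light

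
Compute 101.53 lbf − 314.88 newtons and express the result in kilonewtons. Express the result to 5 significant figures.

0.13675 kilonewtons

101.53 lbf = 0.451628 kN and 314.88 N = 0.314880 kN.
0.451628 − 0.314880 ≈ 0.13675 kN.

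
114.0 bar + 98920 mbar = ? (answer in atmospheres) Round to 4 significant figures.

114.0 bar = 112.509 atm and 98920 mbar = 97.6264 atm.
112.509 + 97.6264 ≈ 210.1 atm.

210.1 atmospheres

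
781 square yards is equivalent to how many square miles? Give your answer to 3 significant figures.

0.000252 mi²

1 square yard = 3.22831 × 10^-7 mi².
Thus 781 × 3.22831 × 10^-7 ≈ 0.000252 mi².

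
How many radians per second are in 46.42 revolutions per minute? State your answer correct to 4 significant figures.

4.861 rad/s

1 rpm = 0.104720 radians per second.
46.42 × 0.104720 ≈ 4.861 rad/s.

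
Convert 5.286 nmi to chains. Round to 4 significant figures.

1 nmi = 92.0624 chains.
So 5.286 × 92.0624 ≈ 486.6 chain.

486.6 chains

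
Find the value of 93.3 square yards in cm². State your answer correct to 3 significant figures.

780000 cm²

1 square yard = 8361.27 cm².
So 93.3 × 8361.27 ≈ 780000 cm².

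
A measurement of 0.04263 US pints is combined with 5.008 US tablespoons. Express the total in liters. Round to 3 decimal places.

0.04263 US pt = 0.0201715 L and 5.008 US tbsp = 0.0740521 L.
0.0201715 + 0.0740521 ≈ 0.094 L.

0.094 L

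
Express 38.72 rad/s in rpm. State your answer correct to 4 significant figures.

369.7 revolutions per minute

1 radian per second = 9.54930 rpm.
38.72 × 9.54930 ≈ 369.7 rpm.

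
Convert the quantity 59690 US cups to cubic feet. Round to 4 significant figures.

1 US cup = 0.00835503 ft³.
So 59690 × 0.00835503 ≈ 498.7 ft³.

498.7 cubic feet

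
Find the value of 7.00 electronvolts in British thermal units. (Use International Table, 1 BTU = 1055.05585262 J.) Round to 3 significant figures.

1 eV = 1.51857 × 10^-22 BTU.
Then 7.00 × 1.51857 × 10^-22 ≈ 1.06 × 10^-21 BTU.

1.06 × 10^-21 British thermal units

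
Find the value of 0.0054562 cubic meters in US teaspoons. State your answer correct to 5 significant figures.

1 cubic meter = 202884 US teaspoons.
0.0054562 × 202884 ≈ 1107.0 US tsp.

1107.0 US teaspoons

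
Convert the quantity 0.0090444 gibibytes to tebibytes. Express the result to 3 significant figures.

8.83 × 10^-6 TiB

1 GiB = 0.0009765625 TiB.
Thus 0.0090444 × 0.0009765625 ≈ 8.83 × 10^-6 TiB.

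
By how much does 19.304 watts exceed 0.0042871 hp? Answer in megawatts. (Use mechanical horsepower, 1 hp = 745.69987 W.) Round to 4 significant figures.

19.304 W = 1.93040e-5 MW and 0.0042871 hp = 3.19689e-6 MW.
1.93040e-5 − 3.19689e-6 ≈ 1.611e-5 MW.

1.611e-5 megawatts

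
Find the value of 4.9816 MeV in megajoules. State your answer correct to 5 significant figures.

1 MeV = 1.60218e-19 MJ.
Thus 4.9816 × 1.60218e-19 ≈ 7.9814e-19 MJ.

7.9814e-19 MJ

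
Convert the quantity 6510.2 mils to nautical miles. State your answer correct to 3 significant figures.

8.93e-5 nmi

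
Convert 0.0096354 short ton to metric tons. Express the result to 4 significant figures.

1 short ton = 0.907185 metric tons.
0.0096354 × 0.907185 ≈ 0.008741 t.

0.008741 metric tons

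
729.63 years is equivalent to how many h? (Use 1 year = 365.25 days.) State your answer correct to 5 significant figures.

6.3959 × 10^6 h

1 year = 8766.00 hours.
So 729.63 × 8766.00 ≈ 6.3959 × 10^6 h.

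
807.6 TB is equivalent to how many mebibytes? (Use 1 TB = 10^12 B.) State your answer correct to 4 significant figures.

7.702e+8 mebibytes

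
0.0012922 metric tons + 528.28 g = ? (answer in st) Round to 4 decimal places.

0.2867 stone

0.0012922 t = 0.203487 st and 528.28 g = 0.0831899 st.
0.203487 + 0.0831899 ≈ 0.2867 st.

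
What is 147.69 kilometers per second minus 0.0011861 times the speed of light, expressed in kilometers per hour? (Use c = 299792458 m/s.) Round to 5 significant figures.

-748420 km/h

147.69 km/s = 531684 km/h and 0.0011861 c = 1.28010e+6 km/h.
531684 − 1.28010e+6 ≈ -748420 km/h.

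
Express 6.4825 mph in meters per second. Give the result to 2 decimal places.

1 mile per hour = 0.447040 m/s.
Thus 6.4825 × 0.447040 ≈ 2.90 m/s.

2.90 meters per second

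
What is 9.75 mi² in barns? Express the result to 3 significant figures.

1 square mile = 2.58999e+34 barn.
9.75 × 2.58999e+34 ≈ 2.53e+35 barn.

2.53e+35 barn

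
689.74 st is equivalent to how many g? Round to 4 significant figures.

1 st = 6350.29 g.
Thus 689.74 × 6350.29 ≈ 4.380 × 10^6 g.

4.380 × 10^6 g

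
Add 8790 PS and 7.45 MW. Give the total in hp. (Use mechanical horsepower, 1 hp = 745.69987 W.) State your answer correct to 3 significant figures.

18700 horsepower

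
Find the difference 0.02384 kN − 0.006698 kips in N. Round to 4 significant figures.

0.02384 kN = 23.8400 N and 0.006698 kip = 29.7942 N.
23.8400 − 29.7942 ≈ -5.954 N.

-5.954 N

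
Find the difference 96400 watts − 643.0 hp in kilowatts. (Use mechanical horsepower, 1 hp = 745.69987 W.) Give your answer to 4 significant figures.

96400 W = 96.4000 kW and 643.0 hp = 479.485 kW.
96.4000 − 479.485 ≈ -383.1 kW.

-383.1 kW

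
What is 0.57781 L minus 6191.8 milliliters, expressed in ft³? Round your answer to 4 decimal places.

-0.1983 cubic feet

0.57781 L = 0.0204052 ft³ and 6191.8 mL = 0.218661 ft³.
0.0204052 − 0.218661 ≈ -0.1983 ft³.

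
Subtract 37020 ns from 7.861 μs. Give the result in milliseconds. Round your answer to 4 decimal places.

-0.0292 ms

7.861 μs = 0.00786100 ms and 37020 ns = 0.0370200 ms.
0.00786100 − 0.0370200 ≈ -0.0292 ms.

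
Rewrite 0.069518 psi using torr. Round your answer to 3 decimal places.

1 pound per square inch = 51.7149 torr.
Then 0.069518 × 51.7149 ≈ 3.595 torr.

3.595 torr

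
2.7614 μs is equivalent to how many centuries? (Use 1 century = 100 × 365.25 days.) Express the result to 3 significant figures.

8.75 × 10^-16 century

1 microsecond = 3.16881 × 10^-16 centuries.
So 2.7614 × 3.16881 × 10^-16 ≈ 8.75 × 10^-16 century.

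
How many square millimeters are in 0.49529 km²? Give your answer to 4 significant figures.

4.953 × 10^11 square millimeters

1 square kilometer = 1.00000 × 10^12 mm².
Thus 0.49529 × 1.00000 × 10^12 ≈ 4.953 × 10^11 mm².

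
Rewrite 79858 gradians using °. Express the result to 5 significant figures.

1 grad = 0.900000 °.
So 79858 × 0.900000 ≈ 71872 °.

71872 °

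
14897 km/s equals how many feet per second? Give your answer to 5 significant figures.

1 km/s = 3280.84 ft/s.
Then 14897 × 3280.84 ≈ 4.8875 × 10^7 ft/s.

4.8875 × 10^7 ft/s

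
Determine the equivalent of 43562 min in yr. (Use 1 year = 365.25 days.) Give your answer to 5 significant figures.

0.082824 yr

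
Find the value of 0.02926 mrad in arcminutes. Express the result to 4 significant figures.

0.1006 arcmin

1 milliradian = 3.43775 arcmin.
So 0.02926 × 3.43775 ≈ 0.1006 arcmin.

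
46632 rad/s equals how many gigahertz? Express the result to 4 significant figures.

7.422e-6 GHz

1 rad/s = 1.59155e-10 GHz.
So 46632 × 1.59155e-10 ≈ 7.422e-6 GHz.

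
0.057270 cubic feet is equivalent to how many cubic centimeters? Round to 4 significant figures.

1 ft³ = 28316.8 cubic centimeters.
Then 0.057270 × 28316.8 ≈ 1622 cm³.

1622 cm³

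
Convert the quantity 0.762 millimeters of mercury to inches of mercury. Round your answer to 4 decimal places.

0.0300 inches of mercury

1 millimeter of mercury = 0.0393701 inches of mercury.
So 0.762 × 0.0393701 ≈ 0.0300 inHg.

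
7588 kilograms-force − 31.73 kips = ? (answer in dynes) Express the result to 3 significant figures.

-6.67e+9 dyn

7588 kgf = 7.44129e+9 dyn and 31.73 kip = 1.41142e+10 dyn.
7.44129e+9 − 1.41142e+10 ≈ -6.67e+9 dyn.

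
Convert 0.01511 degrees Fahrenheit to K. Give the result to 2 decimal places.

K = (°F + 459.67) × 5/9.
Applying the formula gives 255.38 K.

255.38 kelvins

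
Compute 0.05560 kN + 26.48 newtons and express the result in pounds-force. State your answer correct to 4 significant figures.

18.45 lbf

0.05560 kN = 12.4994 lbf and 26.48 N = 5.95294 lbf.
12.4994 + 5.95294 ≈ 18.45 lbf.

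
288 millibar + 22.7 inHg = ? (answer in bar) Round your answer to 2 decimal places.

288 mbar = 0.288000 bar and 22.7 inHg = 0.768710 bar.
0.288000 + 0.768710 ≈ 1.06 bar.

1.06 bar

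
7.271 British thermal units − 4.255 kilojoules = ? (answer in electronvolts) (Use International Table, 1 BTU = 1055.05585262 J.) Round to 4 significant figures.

7.271 BTU = 4.78806 × 10^22 eV and 4.255 kJ = 2.65576 × 10^22 eV.
4.78806 × 10^22 − 2.65576 × 10^22 ≈ 2.132 × 10^22 eV.

2.132 × 10^22 electronvolts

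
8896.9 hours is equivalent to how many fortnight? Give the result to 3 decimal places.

26.479 fortnights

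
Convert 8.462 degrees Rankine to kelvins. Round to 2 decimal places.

°R = K × 9/5.
Applying the formula gives 4.70 K.

4.70 K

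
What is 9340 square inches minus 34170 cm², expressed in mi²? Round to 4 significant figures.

9340 in² = 2.32657 × 10^-6 mi² and 34170 cm² = 1.31931 × 10^-6 mi².
2.32657 × 10^-6 − 1.31931 × 10^-6 ≈ 1.007 × 10^-6 mi².

1.007 × 10^-6 square miles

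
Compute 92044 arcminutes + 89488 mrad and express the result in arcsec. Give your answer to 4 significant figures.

92044 arcmin = 5.52264 × 10^6 arcsec and 89488 mrad = 1.84582 × 10^7 arcsec.
5.52264 × 10^6 + 1.84582 × 10^7 ≈ 2.398 × 10^7 arcsec.

2.398 × 10^7 arcseconds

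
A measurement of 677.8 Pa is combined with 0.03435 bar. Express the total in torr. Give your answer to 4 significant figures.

677.8 Pa = 5.08392 torr and 0.03435 bar = 25.7646 torr.
5.08392 + 25.7646 ≈ 30.85 torr.

30.85 torr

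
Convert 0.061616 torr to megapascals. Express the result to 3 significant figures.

8.21 × 10^-6 megapascals

1 torr = 0.000133322 megapascals.
0.061616 × 0.000133322 ≈ 8.21 × 10^-6 MPa.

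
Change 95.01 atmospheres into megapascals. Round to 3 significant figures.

9.63 MPa

1 atm = 0.101325 MPa.
Thus 95.01 × 0.101325 ≈ 9.63 MPa.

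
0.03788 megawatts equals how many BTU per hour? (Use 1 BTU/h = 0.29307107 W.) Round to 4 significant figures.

1 MW = 3.41214e+6 BTU/h.
So 0.03788 × 3.41214e+6 ≈ 129300 BTU/h.

129300 BTU per hour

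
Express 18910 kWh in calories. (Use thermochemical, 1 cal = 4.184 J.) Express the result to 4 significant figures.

1.627 × 10^10 calories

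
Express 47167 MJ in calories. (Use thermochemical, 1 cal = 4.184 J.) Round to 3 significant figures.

1 megajoule = 239006 cal.
Thus 47167 × 239006 ≈ 1.13e+10 cal.

1.13e+10 cal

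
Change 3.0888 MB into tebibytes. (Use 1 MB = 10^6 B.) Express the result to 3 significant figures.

2.81 × 10^-6 TiB

1 MB = 9.09495 × 10^-7 tebibytes.
3.0888 × 9.09495 × 10^-7 ≈ 2.81 × 10^-6 TiB.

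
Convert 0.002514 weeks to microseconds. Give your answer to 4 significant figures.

1 week = 6.04800e+11 μs.
Thus 0.002514 × 6.04800e+11 ≈ 1.520e+9 μs.

1.520e+9 microseconds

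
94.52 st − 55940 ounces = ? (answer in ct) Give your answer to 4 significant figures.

94.52 st = 3.00115 × 10^6 ct and 55940 oz = 7.92936 × 10^6 ct.
3.00115 × 10^6 − 7.92936 × 10^6 ≈ -4.928 × 10^6 ct.

-4.928 × 10^6 carats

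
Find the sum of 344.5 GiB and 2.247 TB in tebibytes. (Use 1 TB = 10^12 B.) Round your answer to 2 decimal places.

344.5 GiB = 0.336426 TiB and 2.247 TB = 2.04363 TiB.
0.336426 + 2.04363 ≈ 2.38 TiB.

2.38 tebibytes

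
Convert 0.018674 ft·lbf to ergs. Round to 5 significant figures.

1 foot-pound = 1.35582 × 10^7 ergs.
Thus 0.018674 × 1.35582 × 10^7 ≈ 253190 erg.

253190 erg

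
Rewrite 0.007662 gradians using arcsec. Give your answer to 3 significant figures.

1 gradian = 3240.00 arcsec.
So 0.007662 × 3240.00 ≈ 24.8 arcsec.

24.8 arcsec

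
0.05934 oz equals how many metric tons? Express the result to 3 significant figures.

1 oz = 2.83495e-5 t.
So 0.05934 × 2.83495e-5 ≈ 1.68e-6 t.

1.68e-6 metric tons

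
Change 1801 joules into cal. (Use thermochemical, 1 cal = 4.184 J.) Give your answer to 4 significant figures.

430.4 calories

1 J = 0.239006 calories.
Thus 1801 × 0.239006 ≈ 430.4 cal.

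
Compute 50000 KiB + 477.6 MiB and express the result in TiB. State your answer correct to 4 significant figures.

0.0005020 TiB

50000 KiB = 4.65661e-5 TiB and 477.6 MiB = 0.000455475 TiB.
4.65661e-5 + 0.000455475 ≈ 0.0005020 TiB.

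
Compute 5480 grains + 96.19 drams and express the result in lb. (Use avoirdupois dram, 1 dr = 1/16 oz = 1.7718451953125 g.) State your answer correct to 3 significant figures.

5480 gr = 0.782857 lb and 96.19 dr = 0.375742 lb.
0.782857 + 0.375742 ≈ 1.16 lb.

1.16 pounds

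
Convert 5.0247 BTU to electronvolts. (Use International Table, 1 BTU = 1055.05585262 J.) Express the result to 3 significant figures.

3.31e+22 electronvolts

1 British thermal unit = 6.58514e+21 electronvolts.
5.0247 × 6.58514e+21 ≈ 3.31e+22 eV.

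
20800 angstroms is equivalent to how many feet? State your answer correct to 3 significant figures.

6.82e-6 ft

1 angstrom = 3.28084e-10 feet.
Then 20800 × 3.28084e-10 ≈ 6.82e-6 ft.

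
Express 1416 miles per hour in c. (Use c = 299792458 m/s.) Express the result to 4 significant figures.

2.111e-6 c

1 mph = 1.49116e-9 c.
1416 × 1.49116e-9 ≈ 2.111e-6 c.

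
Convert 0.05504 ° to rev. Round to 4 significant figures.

1 ° = 0.00277778 rev.
Then 0.05504 × 0.00277778 ≈ 0.0001529 rev.

0.0001529 rev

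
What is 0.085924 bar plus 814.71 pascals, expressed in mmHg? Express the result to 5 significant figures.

70.559 millimeters of mercury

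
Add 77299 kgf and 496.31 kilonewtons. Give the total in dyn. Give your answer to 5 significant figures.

1.2544e+11 dyn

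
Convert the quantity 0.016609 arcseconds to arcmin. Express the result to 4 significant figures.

0.0002768 arcminutes

1 arcsecond = 0.0166667 arcmin.
0.016609 × 0.0166667 ≈ 0.0002768 arcmin.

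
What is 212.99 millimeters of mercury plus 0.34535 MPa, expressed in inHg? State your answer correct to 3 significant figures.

110 inHg

212.99 mmHg = 8.38543 inHg and 0.34535 MPa = 101.982 inHg.
8.38543 + 101.982 ≈ 110 inHg.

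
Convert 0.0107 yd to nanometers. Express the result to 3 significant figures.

9.78e+6 nanometers

1 yd = 9.14400e+8 nanometers.
Thus 0.0107 × 9.14400e+8 ≈ 9.78e+6 nm.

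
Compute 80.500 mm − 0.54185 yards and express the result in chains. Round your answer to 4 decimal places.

80.500 mm = 0.00400163 chain and 0.54185 yd = 0.0246295 chain.
0.00400163 − 0.0246295 ≈ -0.0206 chain.

-0.0206 chain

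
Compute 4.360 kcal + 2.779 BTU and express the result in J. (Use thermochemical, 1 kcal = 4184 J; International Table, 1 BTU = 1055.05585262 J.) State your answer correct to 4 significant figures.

21170 joules

4.360 kcal = 18242.2 J and 2.779 BTU = 2932.00 J.
18242.2 + 2932.00 ≈ 21170 J.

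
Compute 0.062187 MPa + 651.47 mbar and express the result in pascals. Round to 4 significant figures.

127300 Pa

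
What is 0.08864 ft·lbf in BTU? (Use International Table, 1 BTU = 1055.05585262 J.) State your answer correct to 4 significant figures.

0.0001139 BTU

1 foot-pound = 0.00128507 British thermal units.
0.08864 × 0.00128507 ≈ 0.0001139 BTU.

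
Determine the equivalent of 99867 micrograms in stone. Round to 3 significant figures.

1.57 × 10^-5 st

1 μg = 1.57473 × 10^-10 stone.
99867 × 1.57473 × 10^-10 ≈ 1.57 × 10^-5 st.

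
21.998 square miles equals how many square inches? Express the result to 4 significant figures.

8.831e+10 in²

1 square mile = 4.01449e+9 square inches.
So 21.998 × 4.01449e+9 ≈ 8.831e+10 in².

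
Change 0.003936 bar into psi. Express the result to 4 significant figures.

0.05709 pounds per square inch

1 bar = 14.5038 psi.
Thus 0.003936 × 14.5038 ≈ 0.05709 psi.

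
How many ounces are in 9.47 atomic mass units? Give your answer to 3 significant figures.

5.55 × 10^-25 ounces

1 u = 5.85738 × 10^-26 oz.
So 9.47 × 5.85738 × 10^-26 ≈ 5.55 × 10^-25 oz.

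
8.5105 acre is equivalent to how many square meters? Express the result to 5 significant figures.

1 acre = 4046.86 square meters.
8.5105 × 4046.86 ≈ 34441 m².

34441 m²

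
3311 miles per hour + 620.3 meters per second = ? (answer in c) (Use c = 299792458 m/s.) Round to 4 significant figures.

7.006 × 10^-6 times the speed of light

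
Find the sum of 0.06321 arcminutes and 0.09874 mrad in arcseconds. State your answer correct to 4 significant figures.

0.06321 arcmin = 3.79260 arcsec and 0.09874 mrad = 20.3666 arcsec.
3.79260 + 20.3666 ≈ 24.16 arcsec.

24.16 arcsec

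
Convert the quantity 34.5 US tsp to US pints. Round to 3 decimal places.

1 US teaspoon = 0.0104167 US pt.
So 34.5 × 0.0104167 ≈ 0.359 US pt.

0.359 US pints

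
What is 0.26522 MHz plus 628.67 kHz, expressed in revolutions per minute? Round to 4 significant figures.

5.363 × 10^7 rpm

0.26522 MHz = 1.59132 × 10^7 rpm and 628.67 kHz = 3.77202 × 10^7 rpm.
1.59132 × 10^7 + 3.77202 × 10^7 ≈ 5.363 × 10^7 rpm.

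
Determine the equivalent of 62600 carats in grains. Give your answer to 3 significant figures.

193000 gr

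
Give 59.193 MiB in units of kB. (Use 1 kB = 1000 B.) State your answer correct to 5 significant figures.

62068 kilobytes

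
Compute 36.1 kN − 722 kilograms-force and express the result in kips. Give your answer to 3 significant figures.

6.52 kip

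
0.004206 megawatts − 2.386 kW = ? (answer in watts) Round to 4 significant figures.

1820 watts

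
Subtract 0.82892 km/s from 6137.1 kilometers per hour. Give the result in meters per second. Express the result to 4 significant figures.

6137.1 km/h = 1704.75 m/s and 0.82892 km/s = 828.920 m/s.
1704.75 − 828.920 ≈ 875.8 m/s.

875.8 meters per second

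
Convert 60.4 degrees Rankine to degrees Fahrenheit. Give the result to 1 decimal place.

-399.3 °F

°R = °F + 459.67.
Applying the formula gives -399.3 °F.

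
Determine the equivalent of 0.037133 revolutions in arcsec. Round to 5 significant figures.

48124 arcsec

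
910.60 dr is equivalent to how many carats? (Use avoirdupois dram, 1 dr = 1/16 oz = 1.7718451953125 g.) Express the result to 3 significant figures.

1 dr = 8.85923 ct.
So 910.60 × 8.85923 ≈ 8070 ct.

8070 ct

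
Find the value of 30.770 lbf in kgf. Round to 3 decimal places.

1 pound-force = 0.453592 kilograms-force.
Then 30.770 × 0.453592 ≈ 13.957 kgf.

13.957 kilograms-force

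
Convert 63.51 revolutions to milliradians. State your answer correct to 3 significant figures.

1 rev = 6283.19 mrad.
So 63.51 × 6283.19 ≈ 399000 mrad.

399000 mrad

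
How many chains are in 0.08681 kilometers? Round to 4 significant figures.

4.315 chain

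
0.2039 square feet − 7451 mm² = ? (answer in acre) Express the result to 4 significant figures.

2.840 × 10^-6 acre

0.2039 ft² = 4.68090 × 10^-6 acre and 7451 mm² = 1.84118 × 10^-6 acre.
4.68090 × 10^-6 − 1.84118 × 10^-6 ≈ 2.840 × 10^-6 acre.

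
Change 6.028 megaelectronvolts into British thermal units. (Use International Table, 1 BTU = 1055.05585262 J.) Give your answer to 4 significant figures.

1 megaelectronvolt = 1.51857e-16 BTU.
So 6.028 × 1.51857e-16 ≈ 9.154e-16 BTU.

9.154e-16 British thermal units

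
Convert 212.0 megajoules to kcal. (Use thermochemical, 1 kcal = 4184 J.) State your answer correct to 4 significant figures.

50670 kilocalories

1 megajoule = 239.006 kcal.
Thus 212.0 × 239.006 ≈ 50670 kcal.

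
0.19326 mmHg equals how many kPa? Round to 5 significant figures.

1 mmHg = 0.133322 kPa.
Thus 0.19326 × 0.133322 ≈ 0.025766 kPa.

0.025766 kPa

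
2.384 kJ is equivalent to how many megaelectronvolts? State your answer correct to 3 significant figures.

1.49e+16 MeV

1 kilojoule = 6.24151e+15 megaelectronvolts.
Thus 2.384 × 6.24151e+15 ≈ 1.49e+16 MeV.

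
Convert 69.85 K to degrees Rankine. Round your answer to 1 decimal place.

125.7 degrees Rankine

°R = K × 9/5.
Applying the formula gives 125.7 °R.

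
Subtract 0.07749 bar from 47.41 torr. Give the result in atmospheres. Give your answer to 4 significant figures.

47.41 torr = 0.0623816 atm and 0.07749 bar = 0.0764767 atm.
0.0623816 − 0.0764767 ≈ -0.01410 atm.

-0.01410 atmospheres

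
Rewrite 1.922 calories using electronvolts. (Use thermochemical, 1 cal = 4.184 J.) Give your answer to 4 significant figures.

5.019 × 10^19 electronvolts

1 cal = 2.61145 × 10^19 eV.
Then 1.922 × 2.61145 × 10^19 ≈ 5.019 × 10^19 eV.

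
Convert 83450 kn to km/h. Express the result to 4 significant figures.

154500 km/h

1 knot = 1.85200 km/h.
So 83450 × 1.85200 ≈ 154500 km/h.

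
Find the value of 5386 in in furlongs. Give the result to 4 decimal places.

0.6801 furlong

1 inch = 0.000126263 furlong.
Then 5386 × 0.000126263 ≈ 0.6801 furlong.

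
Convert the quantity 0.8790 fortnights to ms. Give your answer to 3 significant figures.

1 fortnight = 1.20960 × 10^9 ms.
Thus 0.8790 × 1.20960 × 10^9 ≈ 1.06 × 10^9 ms.

1.06 × 10^9 ms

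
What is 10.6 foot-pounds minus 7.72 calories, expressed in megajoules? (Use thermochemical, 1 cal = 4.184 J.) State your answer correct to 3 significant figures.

10.6 ft·lbf = 1.43717e-5 MJ and 7.72 cal = 3.23005e-5 MJ.
1.43717e-5 − 3.23005e-5 ≈ -1.79e-5 MJ.

-1.79e-5 megajoules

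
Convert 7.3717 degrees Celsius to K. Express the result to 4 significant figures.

280.5 K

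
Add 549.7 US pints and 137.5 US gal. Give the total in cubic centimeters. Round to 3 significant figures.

549.7 US pt = 260105 cm³ and 137.5 US gal = 520494 cm³.
260105 + 520494 ≈ 781000 cm³.

781000 cubic centimeters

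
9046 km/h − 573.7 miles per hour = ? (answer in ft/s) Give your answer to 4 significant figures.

7403 ft/s

9046 km/h = 8244.02 ft/s and 573.7 mph = 841.427 ft/s.
8244.02 − 841.427 ≈ 7403 ft/s.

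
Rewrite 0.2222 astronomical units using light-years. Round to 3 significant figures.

3.51e-6 light-years

1 astronomical unit = 1.58125e-5 ly.
So 0.2222 × 1.58125e-5 ≈ 3.51e-6 ly.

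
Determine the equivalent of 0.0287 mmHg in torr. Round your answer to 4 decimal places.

0.0287 torr

1 millimeter of mercury = 1.00000 torr.
Thus 0.0287 × 1.00000 ≈ 0.0287 torr.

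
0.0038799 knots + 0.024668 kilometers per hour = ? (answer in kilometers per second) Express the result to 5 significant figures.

0.0038799 kn = 1.99599e-6 km/s and 0.024668 km/h = 6.85222e-6 km/s.
1.99599e-6 + 6.85222e-6 ≈ 8.8482e-6 km/s.

8.8482e-6 km/s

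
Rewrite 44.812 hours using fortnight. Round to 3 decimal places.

1 hour = 0.00297619 fortnight.
44.812 × 0.00297619 ≈ 0.133 fortnight.

0.133 fortnight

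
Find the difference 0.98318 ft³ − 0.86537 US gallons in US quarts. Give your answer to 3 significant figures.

26.0 US qt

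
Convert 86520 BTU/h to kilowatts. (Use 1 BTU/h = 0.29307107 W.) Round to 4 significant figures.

25.36 kW

1 BTU per hour = 0.000293071 kW.
Then 86520 × 0.000293071 ≈ 25.36 kW.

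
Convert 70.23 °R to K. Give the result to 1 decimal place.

39.0 K

°R = K × 9/5.
Applying the formula gives 39.0 K.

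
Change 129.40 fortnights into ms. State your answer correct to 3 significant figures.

1 fortnight = 1.20960 × 10^9 ms.
Then 129.40 × 1.20960 × 10^9 ≈ 1.57 × 10^11 ms.

1.57 × 10^11 milliseconds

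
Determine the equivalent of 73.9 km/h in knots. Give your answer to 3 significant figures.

39.9 knots

1 km/h = 0.539957 knots.
Thus 73.9 × 0.539957 ≈ 39.9 kn.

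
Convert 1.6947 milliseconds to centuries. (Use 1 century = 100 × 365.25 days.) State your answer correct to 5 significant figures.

5.3702e-13 century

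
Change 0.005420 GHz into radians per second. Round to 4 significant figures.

3.405e+7 radians per second

1 GHz = 6.28319e+9 rad/s.
Thus 0.005420 × 6.28319e+9 ≈ 3.405e+7 rad/s.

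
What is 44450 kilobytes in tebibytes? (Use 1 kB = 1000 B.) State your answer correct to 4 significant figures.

4.043e-5 TiB

1 kB = 9.09495e-10 tebibytes.
Thus 44450 × 9.09495e-10 ≈ 4.043e-5 TiB.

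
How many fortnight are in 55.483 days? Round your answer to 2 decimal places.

3.96 fortnight

1 d = 0.0714286 fortnights.
Thus 55.483 × 0.0714286 ≈ 3.96 fortnight.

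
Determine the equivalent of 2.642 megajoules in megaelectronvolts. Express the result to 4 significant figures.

1.649 × 10^19 MeV

1 MJ = 6.24151 × 10^18 megaelectronvolts.
Then 2.642 × 6.24151 × 10^18 ≈ 1.649 × 10^19 MeV.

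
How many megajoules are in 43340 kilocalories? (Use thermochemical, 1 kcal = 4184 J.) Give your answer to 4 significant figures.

181.3 MJ

1 kilocalorie = 0.00418400 megajoules.
So 43340 × 0.00418400 ≈ 181.3 MJ.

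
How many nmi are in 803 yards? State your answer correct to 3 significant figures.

1 yd = 0.000493737 nmi.
Thus 803 × 0.000493737 ≈ 0.396 nmi.

0.396 nmi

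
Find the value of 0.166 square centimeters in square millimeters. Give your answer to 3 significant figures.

16.6 square millimeters

1 cm² = 100.000 mm².
So 0.166 × 100.000 ≈ 16.6 mm².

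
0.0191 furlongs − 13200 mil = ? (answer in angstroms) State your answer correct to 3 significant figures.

0.0191 furlong = 3.84231 × 10^10 Å and 13200 mil = 3.35280 × 10^9 Å.
3.84231 × 10^10 − 3.35280 × 10^9 ≈ 3.51 × 10^10 Å.

3.51 × 10^10 angstroms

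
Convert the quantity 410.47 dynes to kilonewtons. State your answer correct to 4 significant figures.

4.105e-6 kilonewtons

1 dyn = 1.00000e-8 kilonewtons.
Then 410.47 × 1.00000e-8 ≈ 4.105e-6 kN.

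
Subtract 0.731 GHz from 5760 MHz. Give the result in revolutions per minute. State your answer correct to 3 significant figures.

3.02 × 10^11 rpm

5760 MHz = 3.45600 × 10^11 rpm and 0.731 GHz = 4.38600 × 10^10 rpm.
3.45600 × 10^11 − 4.38600 × 10^10 ≈ 3.02 × 10^11 rpm.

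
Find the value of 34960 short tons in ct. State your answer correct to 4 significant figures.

1 short ton = 4.53592e+6 carats.
Then 34960 × 4.53592e+6 ≈ 1.586e+11 ct.

1.586e+11 ct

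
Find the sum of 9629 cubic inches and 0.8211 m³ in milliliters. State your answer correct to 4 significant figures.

9629 in³ = 157791 mL and 0.8211 m³ = 821100 mL.
157791 + 821100 ≈ 978900 mL.

978900 milliliters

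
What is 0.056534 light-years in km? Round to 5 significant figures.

5.3485e+11 kilometers

1 ly = 9.46073e+12 km.
Thus 0.056534 × 9.46073e+12 ≈ 5.3485e+11 km.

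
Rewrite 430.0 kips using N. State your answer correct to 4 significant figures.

1.913 × 10^6 N

1 kip = 4448.22 N.
Thus 430.0 × 4448.22 ≈ 1.913 × 10^6 N.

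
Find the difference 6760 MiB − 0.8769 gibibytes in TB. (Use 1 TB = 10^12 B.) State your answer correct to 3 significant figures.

0.00615 TB

6760 MiB = 0.00708837 TB and 0.8769 GiB = 0.000941564 TB.
0.00708837 − 0.000941564 ≈ 0.00615 TB.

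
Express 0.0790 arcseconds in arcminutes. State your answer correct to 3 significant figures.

1 arcsecond = 0.0166667 arcmin.
Then 0.0790 × 0.0166667 ≈ 0.00132 arcmin.

0.00132 arcmin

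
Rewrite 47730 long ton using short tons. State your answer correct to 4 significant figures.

53460 short ton

1 long ton = 1.12000 short ton.
47730 × 1.12000 ≈ 53460 short ton.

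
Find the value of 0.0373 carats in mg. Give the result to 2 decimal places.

1 ct = 200.000 milligrams.
Thus 0.0373 × 200.000 ≈ 7.46 mg.

7.46 mg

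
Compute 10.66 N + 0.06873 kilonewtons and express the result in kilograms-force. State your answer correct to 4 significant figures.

8.096 kilograms-force

10.66 N = 1.08702 kgf and 0.06873 kN = 7.00851 kgf.
1.08702 + 7.00851 ≈ 8.096 kgf.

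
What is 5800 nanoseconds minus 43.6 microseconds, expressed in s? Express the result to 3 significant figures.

5800 ns = 5.80000 × 10^-6 s and 43.6 μs = 4.36000 × 10^-5 s.
5.80000 × 10^-6 − 4.36000 × 10^-5 ≈ -3.78 × 10^-5 s.

-3.78 × 10^-5 s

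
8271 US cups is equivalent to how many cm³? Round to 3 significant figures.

1.96e+6 cm³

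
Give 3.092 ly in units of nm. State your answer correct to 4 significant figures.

2.925e+25 nanometers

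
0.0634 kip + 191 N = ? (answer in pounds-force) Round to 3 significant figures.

106 pounds-force

0.0634 kip = 63.4000 lbf and 191 N = 42.9385 lbf.
63.4000 + 42.9385 ≈ 106 lbf.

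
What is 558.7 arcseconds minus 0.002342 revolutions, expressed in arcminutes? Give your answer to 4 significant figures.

-41.28 arcminutes

558.7 arcsec = 9.31167 arcmin and 0.002342 rev = 50.5872 arcmin.
9.31167 − 50.5872 ≈ -41.28 arcmin.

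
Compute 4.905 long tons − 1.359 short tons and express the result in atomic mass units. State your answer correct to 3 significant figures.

4.905 long ton = 3.00126 × 10^30 u and 1.359 short ton = 7.42448 × 10^29 u.
3.00126 × 10^30 − 7.42448 × 10^29 ≈ 2.26 × 10^30 u.

2.26 × 10^30 u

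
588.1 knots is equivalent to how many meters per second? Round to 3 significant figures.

1 knot = 0.514444 m/s.
Then 588.1 × 0.514444 ≈ 303 m/s.

303 m/s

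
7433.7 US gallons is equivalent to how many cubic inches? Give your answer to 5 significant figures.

1 US gallon = 231.000 cubic inches.
Then 7433.7 × 231.000 ≈ 1.7172e+6 in³.

1.7172e+6 in³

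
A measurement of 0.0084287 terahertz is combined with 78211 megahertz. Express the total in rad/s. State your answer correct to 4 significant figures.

0.0084287 THz = 5.29591 × 10^10 rad/s and 78211 MHz = 4.91414 × 10^11 rad/s.
5.29591 × 10^10 + 4.91414 × 10^11 ≈ 5.444 × 10^11 rad/s.

5.444 × 10^11 rad/s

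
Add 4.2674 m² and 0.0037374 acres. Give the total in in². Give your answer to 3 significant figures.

4.2674 m² = 6614.48 in² and 0.0037374 acre = 23443.4 in².
6614.48 + 23443.4 ≈ 30100 in².

30100 in²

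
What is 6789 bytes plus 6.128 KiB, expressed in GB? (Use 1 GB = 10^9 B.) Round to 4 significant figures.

6789 B = 6.78900e-6 GB and 6.128 KiB = 6.27507e-6 GB.
6.78900e-6 + 6.27507e-6 ≈ 1.306e-5 GB.

1.306e-5 GB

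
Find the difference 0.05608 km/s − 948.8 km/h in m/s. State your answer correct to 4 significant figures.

0.05608 km/s = 56.0800 m/s and 948.8 km/h = 263.556 m/s.
56.0800 − 263.556 ≈ -207.5 m/s.

-207.5 m/s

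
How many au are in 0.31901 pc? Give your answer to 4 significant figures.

65800 astronomical units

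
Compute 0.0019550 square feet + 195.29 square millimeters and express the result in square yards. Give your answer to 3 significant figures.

0.0019550 ft² = 0.000217222 yd² and 195.29 mm² = 0.000233565 yd².
0.000217222 + 0.000233565 ≈ 0.000451 yd².

0.000451 yd²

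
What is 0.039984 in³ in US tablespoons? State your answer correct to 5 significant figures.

1 in³ = 1.10823 US tbsp.
Thus 0.039984 × 1.10823 ≈ 0.044311 US tbsp.

0.044311 US tbsp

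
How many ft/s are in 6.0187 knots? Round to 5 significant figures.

1 kn = 1.68781 feet per second.
6.0187 × 1.68781 ≈ 10.158 ft/s.

10.158 ft/s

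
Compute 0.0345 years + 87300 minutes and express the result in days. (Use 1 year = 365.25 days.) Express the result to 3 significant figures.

73.2 d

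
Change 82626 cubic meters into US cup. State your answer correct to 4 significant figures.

1 m³ = 4226.75 US cup.
So 82626 × 4226.75 ≈ 3.492 × 10^8 US cup.

3.492 × 10^8 US cup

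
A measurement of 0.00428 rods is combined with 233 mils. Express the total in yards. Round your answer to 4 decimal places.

0.00428 rod = 0.0235400 yd and 233 mil = 0.00647222 yd.
0.0235400 + 0.00647222 ≈ 0.0300 yd.

0.0300 yd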